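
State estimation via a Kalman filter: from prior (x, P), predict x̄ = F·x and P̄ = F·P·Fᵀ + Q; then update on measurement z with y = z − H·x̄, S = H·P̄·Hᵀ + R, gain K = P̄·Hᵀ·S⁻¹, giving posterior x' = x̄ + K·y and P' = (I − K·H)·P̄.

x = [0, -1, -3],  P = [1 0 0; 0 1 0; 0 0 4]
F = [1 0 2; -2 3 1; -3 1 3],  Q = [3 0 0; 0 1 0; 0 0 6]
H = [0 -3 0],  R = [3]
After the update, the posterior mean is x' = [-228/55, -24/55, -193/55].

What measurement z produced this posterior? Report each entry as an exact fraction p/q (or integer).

x̄ = F·x = [-6, -6, -10]
P̄ = F·P·Fᵀ + Q = [20 6 21; 6 18 21; 21 21 52]
S = H·P̄·Hᵀ + R = [165]
K = P̄·Hᵀ·S⁻¹ = [-6/55; -18/55; -21/55]
x' − x̄ = [102/55, 306/55, 357/55] = K·y
y = (KᵀK)⁻¹·Kᵀ·(x' − x̄) = [-17]
z = y + H·x̄ = [-17] + [18] = [1]

z = [1]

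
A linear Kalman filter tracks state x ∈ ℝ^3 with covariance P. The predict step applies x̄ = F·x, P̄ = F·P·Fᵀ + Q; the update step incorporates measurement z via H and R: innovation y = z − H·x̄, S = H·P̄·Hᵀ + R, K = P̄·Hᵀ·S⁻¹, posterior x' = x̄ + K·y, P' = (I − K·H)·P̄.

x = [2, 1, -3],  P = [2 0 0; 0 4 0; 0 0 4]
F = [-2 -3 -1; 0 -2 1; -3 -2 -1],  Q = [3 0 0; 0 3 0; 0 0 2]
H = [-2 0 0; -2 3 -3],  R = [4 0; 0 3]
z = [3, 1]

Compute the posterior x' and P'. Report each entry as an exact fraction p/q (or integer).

x' = [-193/124, -1447/372, -296/93]
P' = [2409/2542 2471/2542 446/1271; 2471/2542 18602/3813 15412/3813; 446/1271 15412/3813 15032/3813]

x̄ = F·x = [-4, -5, -5]
P̄ = F·P·Fᵀ + Q = [51 20 40; 20 23 12; 40 12 40]
y = z − H·x̄ = [-5, -7]
S = H·P̄·Hᵀ + R = [208 324; 324 798]
K = P̄·Hᵀ·S⁻¹ = [-2409/5084 -27/2542; -2471/5084 719/3813; -223/1271 -512/3813]
x' = x̄ + K·y = [-193/124, -1447/372, -296/93]
P' = (I − K·H)·P̄ = [2409/2542 2471/2542 446/1271; 2471/2542 18602/3813 15412/3813; 446/1271 15412/3813 15032/3813]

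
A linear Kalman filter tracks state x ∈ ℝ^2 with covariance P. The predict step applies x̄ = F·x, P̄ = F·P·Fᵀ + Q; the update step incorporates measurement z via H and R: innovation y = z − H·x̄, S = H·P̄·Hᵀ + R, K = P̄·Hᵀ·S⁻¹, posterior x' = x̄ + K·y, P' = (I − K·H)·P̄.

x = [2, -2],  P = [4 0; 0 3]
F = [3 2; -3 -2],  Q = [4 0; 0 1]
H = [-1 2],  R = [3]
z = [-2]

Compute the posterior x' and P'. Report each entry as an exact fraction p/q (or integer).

x̄ = F·x = [2, -2]
P̄ = F·P·Fᵀ + Q = [52 -48; -48 49]
y = z − H·x̄ = [4]
S = H·P̄·Hᵀ + R = [443]
K = P̄·Hᵀ·S⁻¹ = [-148/443; 146/443]
x' = x̄ + K·y = [294/443, -302/443]
P' = (I − K·H)·P̄ = [1132/443 344/443; 344/443 391/443]

x' = [294/443, -302/443]
P' = [1132/443 344/443; 344/443 391/443]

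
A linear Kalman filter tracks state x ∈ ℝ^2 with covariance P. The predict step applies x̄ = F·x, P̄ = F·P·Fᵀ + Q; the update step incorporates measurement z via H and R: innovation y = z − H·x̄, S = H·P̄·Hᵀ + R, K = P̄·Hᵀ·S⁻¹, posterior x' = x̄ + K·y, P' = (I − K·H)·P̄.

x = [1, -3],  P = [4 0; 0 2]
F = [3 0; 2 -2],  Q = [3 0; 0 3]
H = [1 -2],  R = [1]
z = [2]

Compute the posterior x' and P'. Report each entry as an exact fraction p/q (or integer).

x̄ = F·x = [3, 8]
P̄ = F·P·Fᵀ + Q = [39 24; 24 27]
y = z − H·x̄ = [15]
S = H·P̄·Hᵀ + R = [52]
K = P̄·Hᵀ·S⁻¹ = [-9/52; -15/26]
x' = x̄ + K·y = [21/52, -17/26]
P' = (I − K·H)·P̄ = [1947/52 489/26; 489/26 126/13]

x' = [21/52, -17/26]
P' = [1947/52 489/26; 489/26 126/13]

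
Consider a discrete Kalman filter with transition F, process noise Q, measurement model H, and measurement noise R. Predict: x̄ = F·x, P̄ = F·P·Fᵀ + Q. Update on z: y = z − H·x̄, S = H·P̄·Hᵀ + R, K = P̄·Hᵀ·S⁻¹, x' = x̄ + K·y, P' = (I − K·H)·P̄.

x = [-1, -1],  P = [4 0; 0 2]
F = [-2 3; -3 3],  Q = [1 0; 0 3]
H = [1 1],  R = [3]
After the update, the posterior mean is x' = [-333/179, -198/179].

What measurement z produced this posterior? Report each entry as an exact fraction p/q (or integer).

z = [-3]

x̄ = F·x = [-1, 0]
P̄ = F·P·Fᵀ + Q = [35 42; 42 57]
S = H·P̄·Hᵀ + R = [179]
K = P̄·Hᵀ·S⁻¹ = [77/179; 99/179]
x' − x̄ = [-154/179, -198/179] = K·y
y = (KᵀK)⁻¹·Kᵀ·(x' − x̄) = [-2]
z = y + H·x̄ = [-2] + [-1] = [-3]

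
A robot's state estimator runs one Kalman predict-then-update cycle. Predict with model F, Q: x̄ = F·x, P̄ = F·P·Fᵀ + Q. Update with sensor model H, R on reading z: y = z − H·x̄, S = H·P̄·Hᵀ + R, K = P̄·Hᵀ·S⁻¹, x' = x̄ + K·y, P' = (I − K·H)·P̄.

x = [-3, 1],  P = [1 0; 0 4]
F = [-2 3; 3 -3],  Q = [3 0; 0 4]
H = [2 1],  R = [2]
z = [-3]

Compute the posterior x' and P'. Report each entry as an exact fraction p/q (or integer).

x' = [9/5, -69/11]
P' = [39/5 -14; -14 294/11]

x̄ = F·x = [9, -12]
P̄ = F·P·Fᵀ + Q = [43 -42; -42 49]
y = z − H·x̄ = [-9]
S = H·P̄·Hᵀ + R = [55]
K = P̄·Hᵀ·S⁻¹ = [4/5; -7/11]
x' = x̄ + K·y = [9/5, -69/11]
P' = (I − K·H)·P̄ = [39/5 -14; -14 294/11]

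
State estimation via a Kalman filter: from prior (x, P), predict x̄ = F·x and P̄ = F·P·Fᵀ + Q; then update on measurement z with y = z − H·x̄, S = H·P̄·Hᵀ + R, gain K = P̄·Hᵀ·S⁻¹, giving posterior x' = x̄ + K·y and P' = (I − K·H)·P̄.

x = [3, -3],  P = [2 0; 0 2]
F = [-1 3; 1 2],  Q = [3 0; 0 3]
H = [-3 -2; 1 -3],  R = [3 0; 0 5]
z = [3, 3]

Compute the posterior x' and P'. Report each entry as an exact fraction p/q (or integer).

x̄ = F·x = [-12, -3]
P̄ = F·P·Fᵀ + Q = [23 10; 10 13]
y = z − H·x̄ = [-39, 6]
S = H·P̄·Hᵀ + R = [382 79; 79 85]
K = P̄·Hᵀ·S⁻¹ = [-7012/26229 4357/26229; -823/8743 -2218/8743]
x' = x̄ + K·y = [-5046/8743, -7440/8743]
P' = (I − K·H)·P̄ = [9698/26229 -1343/8743; -1343/8743 3249/8743]

x' = [-5046/8743, -7440/8743]
P' = [9698/26229 -1343/8743; -1343/8743 3249/8743]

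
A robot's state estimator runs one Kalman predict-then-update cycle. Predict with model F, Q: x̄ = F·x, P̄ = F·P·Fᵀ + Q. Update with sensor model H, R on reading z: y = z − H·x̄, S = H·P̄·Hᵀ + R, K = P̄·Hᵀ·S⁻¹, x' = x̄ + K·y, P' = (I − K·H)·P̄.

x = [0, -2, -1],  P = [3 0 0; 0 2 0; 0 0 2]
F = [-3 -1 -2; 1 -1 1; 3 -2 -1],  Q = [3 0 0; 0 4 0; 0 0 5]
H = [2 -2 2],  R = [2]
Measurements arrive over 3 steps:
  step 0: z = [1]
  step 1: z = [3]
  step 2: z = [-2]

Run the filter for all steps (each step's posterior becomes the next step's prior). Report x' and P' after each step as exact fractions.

step 0: x' = [-12/37, 92/37, 125/37], P' = [2392/111 -517/111 -959/37; -517/111 979/111 495/37; -959/37 495/37 1458/37]
step 1: x' = [-773688/152711, 66933/152711, 1067505/152711], P' = [9111202/152711 -37421/152711 -9136181/152711; -37421/152711 681971/152711 718890/152711; -9136181/152711 718890/152711 9918427/152711]
step 2: x' = [-2124387/1020331, 9324864/7142317, 16941079/7142317], P' = [2916869196/31630261 -56669520/31630261 -2975526468/31630261; -56669520/31630261 986229456/221411827 1382040390/221411827; -2975526468/31630261 1382040390/221411827 22334393782/221411827]

step 0: x̄ = F·x = [4, 1, 5]
step 0: P̄ = F·P·Fᵀ + Q = [40 -11 -19; -11 11 11; -19 11 42]
step 0: y = z − H·x̄ = [-15]
step 0: S = H·P̄·Hᵀ + R = [222]
step 0: K = P̄·Hᵀ·S⁻¹ = [32/111; -11/111; 4/37]
step 0: x' = x̄ + K·y = [-12/37, 92/37, 125/37]
step 0: P' = (I − K·H)·P̄ = [2392/111 -517/111 -959/37; -517/111 979/111 495/37; -959/37 495/37 1458/37]
step 1: x̄ = F·x = [-306/37, 21/37, -345/37]
step 1: P̄ = F·P·Fᵀ + Q = [8650/111 -109/111 3683/111; -109/111 499/111 106/111; 3683/111 106/111 59779/111]
step 1: y = z − H·x̄ = [1455/37]
step 1: S = H·P̄·Hᵀ + R = [305422/111]
step 1: K = P̄·Hᵀ·S⁻¹ = [12442/152711; -502/152711; 63356/152711]
step 1: x' = x̄ + K·y = [-773688/152711, 66933/152711, 1067505/152711]
step 1: P' = (I − K·H)·P̄ = [9111202/152711 -37421/152711 -9136181/152711; -37421/152711 681971/152711 718890/152711; -9136181/152711 718890/152711 9918427/152711]
step 2: x̄ = F·x = [119121/152711, 226884/152711, -3522435/152711]
step 2: P̄ = F·P·Fᵀ + Q = [15831492/152711 -163536/152711 -29909292/152711; -163536/152711 687144/152711 -25026/152711; -29909292/152711 -25026/152711 153552382/152711]
step 2: y = z − H·x̄ = [534998/11747]
step 2: S = H·P̄·Hᵀ + R = [34063358/11747]
step 2: K = P̄·Hᵀ·S⁻¹ = [-152904/2433097; -67362/17031679; 9512932/17031679]
step 2: x' = x̄ + K·y = [-2124387/1020331, 9324864/7142317, 16941079/7142317]
step 2: P' = (I − K·H)·P̄ = [2916869196/31630261 -56669520/31630261 -2975526468/31630261; -56669520/31630261 986229456/221411827 1382040390/221411827; -2975526468/31630261 1382040390/221411827 22334393782/221411827]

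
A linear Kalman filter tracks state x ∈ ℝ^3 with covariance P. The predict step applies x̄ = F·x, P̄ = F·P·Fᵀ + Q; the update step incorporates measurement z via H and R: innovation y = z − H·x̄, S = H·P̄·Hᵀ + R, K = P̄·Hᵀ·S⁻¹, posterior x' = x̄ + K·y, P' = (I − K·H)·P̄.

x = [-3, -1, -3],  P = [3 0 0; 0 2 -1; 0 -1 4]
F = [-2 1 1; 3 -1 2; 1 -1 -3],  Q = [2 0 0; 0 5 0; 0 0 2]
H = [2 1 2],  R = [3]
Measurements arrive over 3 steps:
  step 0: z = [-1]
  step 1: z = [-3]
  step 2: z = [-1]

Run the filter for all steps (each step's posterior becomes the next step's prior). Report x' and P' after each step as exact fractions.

step 0: x̄ = F·x = [2, -14, 7]
step 0: P̄ = F·P·Fᵀ + Q = [18 -13 -16; -13 54 -14; -16 -14 37]
step 0: y = z − H·x̄ = [-5]
step 0: S = H·P̄·Hᵀ + R = [41]
step 0: K = P̄·Hᵀ·S⁻¹ = [-9/41; 0; 28/41]
step 0: x' = x̄ + K·y = [127/41, -14, 147/41]
step 0: P' = (I − K·H)·P̄ = [657/41 -13 -404/41; -13 54 -14; -404/41 -14 733/41]
step 1: x̄ = F·x = [-681/41, 1249/41, 260/41]
step 1: P̄ = F·P·Fᵀ + Q = [8257/41 -7525/41 -7858/41; -7525/41 11910/41 4173/41; -7858/41 4173/41 9596/41]
step 1: y = z − H·x̄ = [-530/41]
step 1: S = H·P̄·Hᵀ + R = [7173/41]
step 1: K = P̄·Hᵀ·S⁻¹ = [-6727/7173; 5206/7173; 7649/7173]
step 1: x' = x̄ + K·y = [-32183/7173, 151217/7173, -53390/7173]
step 1: P' = (I − K·H)·P̄ = [340852/7173 -462343/7173 -119771/7173; -462343/7173 1422634/7173 -241165/7173; -119771/7173 -241165/7173 251827/7173]
step 2: x̄ = F·x = [162193/7173, -39394/797, -23230/7173]
step 2: P̄ = F·P·Fᵀ + Q = [4898341/7173 -599689/797 -4120585/7173; -599689/797 870549/797 375648/797; -4120585/7173 375648/797 4240597/7173]
step 2: y = z − H·x̄ = [23149/2391]
step 2: S = H·P̄·Hᵀ + R = [375784/797]
step 2: K = P̄·Hᵀ·S⁻¹ = [-2917/2568; 422467/375784; 150869/140919]
step 2: x' = x̄ + K·y = [29825/2568, -43451965/1127352, 334767/46973]
step 2: P' = (I − K·H)·P̄ = [191375/2568 -386029/2568 -114/107; -386029/2568 186524491/375784 -13552363/140919; -114/107 -13552363/140919 7152623/140919]

step 0: x' = [127/41, -14, 147/41], P' = [657/41 -13 -404/41; -13 54 -14; -404/41 -14 733/41]
step 1: x' = [-32183/7173, 151217/7173, -53390/7173], P' = [340852/7173 -462343/7173 -119771/7173; -462343/7173 1422634/7173 -241165/7173; -119771/7173 -241165/7173 251827/7173]
step 2: x' = [29825/2568, -43451965/1127352, 334767/46973], P' = [191375/2568 -386029/2568 -114/107; -386029/2568 186524491/375784 -13552363/140919; -114/107 -13552363/140919 7152623/140919]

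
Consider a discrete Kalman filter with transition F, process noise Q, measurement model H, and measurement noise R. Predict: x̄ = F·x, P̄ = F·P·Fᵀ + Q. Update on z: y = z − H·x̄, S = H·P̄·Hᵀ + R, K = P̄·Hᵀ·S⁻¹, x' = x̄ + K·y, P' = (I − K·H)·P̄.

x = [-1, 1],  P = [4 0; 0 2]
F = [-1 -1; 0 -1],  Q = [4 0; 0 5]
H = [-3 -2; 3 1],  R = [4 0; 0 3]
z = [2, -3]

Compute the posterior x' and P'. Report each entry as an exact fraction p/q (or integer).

x̄ = F·x = [0, -1]
P̄ = F·P·Fᵀ + Q = [10 2; 2 7]
y = z − H·x̄ = [0, -2]
S = H·P̄·Hᵀ + R = [146 -122; -122 112]
K = P̄·Hᵀ·S⁻¹ = [24/367 131/367; -327/734 -271/734]
x' = x̄ + K·y = [-262/367, -96/367]
P' = (I − K·H)·P̄ = [294/367 -489/367; -489/367 2121/734]

x' = [-262/367, -96/367]
P' = [294/367 -489/367; -489/367 2121/734]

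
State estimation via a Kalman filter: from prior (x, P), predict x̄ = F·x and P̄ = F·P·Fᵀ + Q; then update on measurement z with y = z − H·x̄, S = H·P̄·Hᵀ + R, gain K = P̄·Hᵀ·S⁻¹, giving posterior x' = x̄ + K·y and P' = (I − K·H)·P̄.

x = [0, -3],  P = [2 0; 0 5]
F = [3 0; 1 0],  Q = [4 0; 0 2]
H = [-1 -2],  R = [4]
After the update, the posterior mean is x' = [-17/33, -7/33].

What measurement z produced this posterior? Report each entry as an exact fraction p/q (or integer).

z = [1]

x̄ = F·x = [0, 0]
P̄ = F·P·Fᵀ + Q = [22 6; 6 4]
S = H·P̄·Hᵀ + R = [66]
K = P̄·Hᵀ·S⁻¹ = [-17/33; -7/33]
x' − x̄ = [-17/33, -7/33] = K·y
y = (KᵀK)⁻¹·Kᵀ·(x' − x̄) = [1]
z = y + H·x̄ = [1] + [0] = [1]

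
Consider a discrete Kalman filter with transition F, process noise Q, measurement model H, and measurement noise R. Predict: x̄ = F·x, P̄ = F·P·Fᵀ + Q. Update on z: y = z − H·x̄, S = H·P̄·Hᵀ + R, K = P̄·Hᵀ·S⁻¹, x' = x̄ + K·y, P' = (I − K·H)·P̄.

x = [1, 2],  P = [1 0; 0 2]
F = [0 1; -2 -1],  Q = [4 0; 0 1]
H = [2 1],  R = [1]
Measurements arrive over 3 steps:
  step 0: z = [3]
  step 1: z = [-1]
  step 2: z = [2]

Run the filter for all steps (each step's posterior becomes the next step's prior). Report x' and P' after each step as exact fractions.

step 0: x' = [13/4, -29/8], P' = [11/6 -13/4; -13/4 53/8]
step 1: x' = [55/83, -2728/1079], P' = [58/83 -77/83; -77/83 2043/1079]
step 2: x' = [2188/28485, 1714/1055], P' = [18934/28485 -933/1055; -933/1055 1942/1055]

step 0: x̄ = F·x = [2, -4]
step 0: P̄ = F·P·Fᵀ + Q = [6 -2; -2 7]
step 0: y = z − H·x̄ = [3]
step 0: S = H·P̄·Hᵀ + R = [24]
step 0: K = P̄·Hᵀ·S⁻¹ = [5/12; 1/8]
step 0: x' = x̄ + K·y = [13/4, -29/8]
step 0: P' = (I − K·H)·P̄ = [11/6 -13/4; -13/4 53/8]
step 1: x̄ = F·x = [-29/8, -23/8]
step 1: P̄ = F·P·Fᵀ + Q = [85/8 -1/8; -1/8 47/24]
step 1: y = z − H·x̄ = [73/8]
step 1: S = H·P̄·Hᵀ + R = [1079/24]
step 1: K = P̄·Hᵀ·S⁻¹ = [39/83; 41/1079]
step 1: x' = x̄ + K·y = [55/83, -2728/1079]
step 1: P' = (I − K·H)·P̄ = [58/83 -77/83; -77/83 2043/1079]
step 2: x̄ = F·x = [-2728/1079, 1298/1079]
step 2: P̄ = F·P·Fᵀ + Q = [6359/1079 -41/1079; -41/1079 2134/1079]
step 2: y = z − H·x̄ = [6316/1079]
step 2: S = H·P̄·Hᵀ + R = [28485/1079]
step 2: K = P̄·Hᵀ·S⁻¹ = [12677/28485; 76/1055]
step 2: x' = x̄ + K·y = [2188/28485, 1714/1055]
step 2: P' = (I − K·H)·P̄ = [18934/28485 -933/1055; -933/1055 1942/1055]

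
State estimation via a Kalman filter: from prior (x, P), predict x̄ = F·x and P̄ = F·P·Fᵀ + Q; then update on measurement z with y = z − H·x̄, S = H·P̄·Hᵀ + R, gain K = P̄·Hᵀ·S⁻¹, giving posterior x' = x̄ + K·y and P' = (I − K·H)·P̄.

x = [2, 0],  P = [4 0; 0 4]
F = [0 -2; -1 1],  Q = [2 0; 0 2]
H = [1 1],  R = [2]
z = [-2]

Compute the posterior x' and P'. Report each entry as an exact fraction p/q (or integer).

x̄ = F·x = [0, -2]
P̄ = F·P·Fᵀ + Q = [18 -8; -8 10]
y = z − H·x̄ = [0]
S = H·P̄·Hᵀ + R = [14]
K = P̄·Hᵀ·S⁻¹ = [5/7; 1/7]
x' = x̄ + K·y = [0, -2]
P' = (I − K·H)·P̄ = [76/7 -66/7; -66/7 68/7]

x' = [0, -2]
P' = [76/7 -66/7; -66/7 68/7]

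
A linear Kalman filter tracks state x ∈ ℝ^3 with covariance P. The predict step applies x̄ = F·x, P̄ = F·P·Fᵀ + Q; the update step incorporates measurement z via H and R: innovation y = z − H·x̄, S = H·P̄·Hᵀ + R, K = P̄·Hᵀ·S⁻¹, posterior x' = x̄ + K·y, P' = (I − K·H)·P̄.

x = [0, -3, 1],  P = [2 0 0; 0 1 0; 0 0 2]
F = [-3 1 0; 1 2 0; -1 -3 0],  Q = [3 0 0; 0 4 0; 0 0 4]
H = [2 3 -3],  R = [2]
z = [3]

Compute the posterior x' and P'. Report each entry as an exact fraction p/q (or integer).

x̄ = F·x = [-3, -6, 9]
P̄ = F·P·Fᵀ + Q = [22 -4 3; -4 10 -8; 3 -8 15]
y = z − H·x̄ = [54]
S = H·P̄·Hᵀ + R = [375]
K = P̄·Hᵀ·S⁻¹ = [23/375; 46/375; -21/125]
x' = x̄ + K·y = [39/125, 78/125, -9/125]
P' = (I − K·H)·P̄ = [7721/375 -2558/375 858/125; -2558/375 1634/375 -34/125; 858/125 -34/125 552/125]

x' = [39/125, 78/125, -9/125]
P' = [7721/375 -2558/375 858/125; -2558/375 1634/375 -34/125; 858/125 -34/125 552/125]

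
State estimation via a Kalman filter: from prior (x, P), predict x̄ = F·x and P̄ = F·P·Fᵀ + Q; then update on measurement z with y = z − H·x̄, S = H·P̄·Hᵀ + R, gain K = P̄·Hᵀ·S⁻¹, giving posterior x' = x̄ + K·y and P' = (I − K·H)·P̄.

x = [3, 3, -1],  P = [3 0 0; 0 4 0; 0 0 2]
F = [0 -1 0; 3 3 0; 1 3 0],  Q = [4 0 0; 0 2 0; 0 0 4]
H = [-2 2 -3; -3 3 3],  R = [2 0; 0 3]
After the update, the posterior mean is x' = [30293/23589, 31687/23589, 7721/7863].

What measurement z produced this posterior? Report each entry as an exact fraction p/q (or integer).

z = [-3, 3]

x̄ = F·x = [-3, 18, 12]
P̄ = F·P·Fᵀ + Q = [8 -12 -12; -12 65 45; -12 45 43]
S = H·P̄·Hᵀ + R = [93 24; 24 2289]
K = P̄·Hᵀ·S⁻¹ = [-2284/70767 -2944/70767; 11569/70767 11194/70767; -4615/23589 3140/23589]
x' − x̄ = [101060/23589, -392915/23589, -86635/7863] = K·y
y = (KᵀK)⁻¹·Kᵀ·(x' − x̄) = [-9, -96]
z = y + H·x̄ = [-9, -96] + [6, 99] = [-3, 3]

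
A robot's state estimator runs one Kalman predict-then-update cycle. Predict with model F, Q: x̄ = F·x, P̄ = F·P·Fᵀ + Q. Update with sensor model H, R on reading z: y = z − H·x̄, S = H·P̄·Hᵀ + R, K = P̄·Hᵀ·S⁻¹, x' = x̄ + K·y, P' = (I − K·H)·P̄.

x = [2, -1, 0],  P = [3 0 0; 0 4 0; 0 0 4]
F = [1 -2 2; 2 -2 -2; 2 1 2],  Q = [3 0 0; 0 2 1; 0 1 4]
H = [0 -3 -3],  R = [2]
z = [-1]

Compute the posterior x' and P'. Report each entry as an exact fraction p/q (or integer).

x̄ = F·x = [4, 6, 3]
P̄ = F·P·Fᵀ + Q = [38 6 14; 6 46 -11; 14 -11 36]
y = z − H·x̄ = [26]
S = H·P̄·Hᵀ + R = [542]
K = P̄·Hᵀ·S⁻¹ = [-30/271; -105/542; -75/542]
x' = x̄ + K·y = [304/271, 261/271, -162/271]
P' = (I − K·H)·P̄ = [8498/271 -1524/271 1544/271; -1524/271 13907/542 -13837/542; 1544/271 -13837/542 13887/542]

x' = [304/271, 261/271, -162/271]
P' = [8498/271 -1524/271 1544/271; -1524/271 13907/542 -13837/542; 1544/271 -13837/542 13887/542]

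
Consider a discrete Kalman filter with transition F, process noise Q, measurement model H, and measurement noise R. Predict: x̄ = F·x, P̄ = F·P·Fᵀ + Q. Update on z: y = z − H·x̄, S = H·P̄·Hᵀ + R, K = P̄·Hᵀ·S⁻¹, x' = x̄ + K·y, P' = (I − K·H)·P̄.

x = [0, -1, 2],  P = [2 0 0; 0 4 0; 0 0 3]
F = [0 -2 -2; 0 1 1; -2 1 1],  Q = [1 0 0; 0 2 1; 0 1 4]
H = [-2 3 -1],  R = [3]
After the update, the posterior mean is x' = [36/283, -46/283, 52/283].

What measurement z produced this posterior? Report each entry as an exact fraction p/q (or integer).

z = [-1]

x̄ = F·x = [-2, 1, 1]
P̄ = F·P·Fᵀ + Q = [29 -14 -14; -14 9 8; -14 8 19]
S = H·P̄·Hᵀ + R = [283]
K = P̄·Hᵀ·S⁻¹ = [-86/283; 47/283; 33/283]
x' − x̄ = [602/283, -329/283, -231/283] = K·y
y = (KᵀK)⁻¹·Kᵀ·(x' − x̄) = [-7]
z = y + H·x̄ = [-7] + [6] = [-1]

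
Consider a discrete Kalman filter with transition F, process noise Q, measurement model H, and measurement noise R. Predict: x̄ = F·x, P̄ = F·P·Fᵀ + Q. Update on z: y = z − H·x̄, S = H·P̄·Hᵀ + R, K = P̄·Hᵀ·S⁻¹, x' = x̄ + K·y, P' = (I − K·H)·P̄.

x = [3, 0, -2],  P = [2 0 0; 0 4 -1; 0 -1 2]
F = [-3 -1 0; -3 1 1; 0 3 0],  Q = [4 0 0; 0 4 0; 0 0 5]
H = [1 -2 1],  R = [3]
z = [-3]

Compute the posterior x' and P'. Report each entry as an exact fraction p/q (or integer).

x' = [-115/27, -73/27, -88/27]
P' = [574/27 181/27 -236/27; 181/27 310/27 397/27; -236/27 397/27 2093/54]

x̄ = F·x = [-9, -11, 0]
P̄ = F·P·Fᵀ + Q = [26 15 -12; 15 26 9; -12 9 41]
y = z − H·x̄ = [-16]
S = H·P̄·Hᵀ + R = [54]
K = P̄·Hᵀ·S⁻¹ = [-8/27; -14/27; 11/54]
x' = x̄ + K·y = [-115/27, -73/27, -88/27]
P' = (I − K·H)·P̄ = [574/27 181/27 -236/27; 181/27 310/27 397/27; -236/27 397/27 2093/54]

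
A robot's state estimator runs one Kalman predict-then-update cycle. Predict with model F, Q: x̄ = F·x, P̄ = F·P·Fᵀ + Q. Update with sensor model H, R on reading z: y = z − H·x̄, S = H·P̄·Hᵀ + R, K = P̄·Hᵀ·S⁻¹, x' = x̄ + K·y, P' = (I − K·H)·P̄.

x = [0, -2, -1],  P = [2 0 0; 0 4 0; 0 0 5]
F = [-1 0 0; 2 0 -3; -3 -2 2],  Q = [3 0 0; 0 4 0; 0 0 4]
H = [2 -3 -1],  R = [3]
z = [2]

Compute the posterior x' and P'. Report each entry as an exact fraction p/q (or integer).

x' = [104/183, -683/366, 886/183]
P' = [787/183 364/183 458/183; 364/183 2093/366 -2206/183; 458/183 -2206/183 7414/183]

x̄ = F·x = [0, 3, 2]
P̄ = F·P·Fᵀ + Q = [5 -4 6; -4 57 -42; 6 -42 58]
y = z − H·x̄ = [13]
S = H·P̄·Hᵀ + R = [366]
K = P̄·Hᵀ·S⁻¹ = [8/183; -137/366; 40/183]
x' = x̄ + K·y = [104/183, -683/366, 886/183]
P' = (I − K·H)·P̄ = [787/183 364/183 458/183; 364/183 2093/366 -2206/183; 458/183 -2206/183 7414/183]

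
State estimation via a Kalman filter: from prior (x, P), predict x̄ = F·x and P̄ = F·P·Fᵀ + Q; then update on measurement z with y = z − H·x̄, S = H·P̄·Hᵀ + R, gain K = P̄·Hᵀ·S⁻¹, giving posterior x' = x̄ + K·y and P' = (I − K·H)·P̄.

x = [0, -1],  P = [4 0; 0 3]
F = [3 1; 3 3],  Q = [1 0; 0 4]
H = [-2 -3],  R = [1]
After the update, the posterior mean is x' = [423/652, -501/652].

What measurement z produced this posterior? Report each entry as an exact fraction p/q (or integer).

z = [1]

x̄ = F·x = [-1, -3]
P̄ = F·P·Fᵀ + Q = [40 45; 45 67]
S = H·P̄·Hᵀ + R = [1304]
K = P̄·Hᵀ·S⁻¹ = [-215/1304; -291/1304]
x' − x̄ = [1075/652, 1455/652] = K·y
y = (KᵀK)⁻¹·Kᵀ·(x' − x̄) = [-10]
z = y + H·x̄ = [-10] + [11] = [1]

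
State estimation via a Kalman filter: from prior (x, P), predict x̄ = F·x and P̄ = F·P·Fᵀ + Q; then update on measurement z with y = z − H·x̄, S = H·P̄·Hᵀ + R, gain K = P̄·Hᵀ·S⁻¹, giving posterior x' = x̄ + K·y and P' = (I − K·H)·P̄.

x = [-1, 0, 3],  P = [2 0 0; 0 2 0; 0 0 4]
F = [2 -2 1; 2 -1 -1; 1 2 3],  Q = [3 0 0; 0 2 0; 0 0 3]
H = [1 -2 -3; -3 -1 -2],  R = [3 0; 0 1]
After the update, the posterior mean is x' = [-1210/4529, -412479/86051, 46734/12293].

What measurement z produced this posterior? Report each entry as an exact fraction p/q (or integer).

z = [-2, -2]

x̄ = F·x = [1, -5, 8]
P̄ = F·P·Fᵀ + Q = [23 8 8; 8 16 -12; 8 -12 49]
S = H·P̄·Hᵀ + R = [307 269; 269 516]
K = P̄·Hᵀ·S⁻¹ = [855/4529 -1262/4529; 10496/86051 -8140/86051; -4250/12293 -405/12293]
x' − x̄ = [-5739/4529, 17776/86051, -51610/12293] = K·y
y = (KᵀK)⁻¹·Kᵀ·(x' − x̄) = [11, 12]
z = y + H·x̄ = [11, 12] + [-13, -14] = [-2, -2]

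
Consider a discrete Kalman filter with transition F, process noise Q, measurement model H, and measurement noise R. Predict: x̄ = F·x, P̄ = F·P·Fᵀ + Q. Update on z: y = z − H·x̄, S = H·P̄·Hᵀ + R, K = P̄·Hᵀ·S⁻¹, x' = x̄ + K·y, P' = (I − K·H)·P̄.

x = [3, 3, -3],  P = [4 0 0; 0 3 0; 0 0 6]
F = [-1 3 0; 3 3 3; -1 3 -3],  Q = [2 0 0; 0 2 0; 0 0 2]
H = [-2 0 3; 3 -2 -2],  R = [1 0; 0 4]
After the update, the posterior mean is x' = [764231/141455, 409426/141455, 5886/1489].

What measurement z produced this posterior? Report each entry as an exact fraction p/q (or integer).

x̄ = F·x = [6, 9, 15]
P̄ = F·P·Fᵀ + Q = [33 15 31; 15 119 -39; 31 -39 87]
S = H·P̄·Hᵀ + R = [544 -23; -23 261]
K = P̄·Hᵀ·S⁻¹ = [7208/141455 4429/141455; -41012/141455 -65941/141455; 546/1489 31/1489]
x' − x̄ = [-84499/141455, -863669/141455, -16449/1489] = K·y
y = (KᵀK)⁻¹·Kᵀ·(x' − x̄) = [-32, 33]
z = y + H·x̄ = [-32, 33] + [33, -30] = [1, 3]

z = [1, 3]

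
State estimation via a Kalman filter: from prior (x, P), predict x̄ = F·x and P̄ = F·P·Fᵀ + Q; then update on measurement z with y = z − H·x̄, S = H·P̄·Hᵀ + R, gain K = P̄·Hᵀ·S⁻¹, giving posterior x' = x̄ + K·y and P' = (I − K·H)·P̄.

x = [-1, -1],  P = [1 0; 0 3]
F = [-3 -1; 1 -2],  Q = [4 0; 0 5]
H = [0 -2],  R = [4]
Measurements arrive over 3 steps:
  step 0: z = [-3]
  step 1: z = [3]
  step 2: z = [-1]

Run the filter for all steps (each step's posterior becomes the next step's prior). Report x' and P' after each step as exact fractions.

step 0: x' = [155/38, 28/19], P' = [295/19 3/19; 3/19 18/19]
step 1: x' = [-8471/938, -1307/938], P' = [31693/469 -834/469; -834/469 450/469]
step 2: x' = [465997/39643, 33317/79286], P' = [3260044/39643 -98349/39643; -98349/39643 39174/39643]

step 0: x̄ = F·x = [4, 1]
step 0: P̄ = F·P·Fᵀ + Q = [16 3; 3 18]
step 0: y = z − H·x̄ = [-1]
step 0: S = H·P̄·Hᵀ + R = [76]
step 0: K = P̄·Hᵀ·S⁻¹ = [-3/38; -9/19]
step 0: x' = x̄ + K·y = [155/38, 28/19]
step 0: P' = (I − K·H)·P̄ = [295/19 3/19; 3/19 18/19]
step 1: x̄ = F·x = [-521/38, 43/38]
step 1: P̄ = F·P·Fᵀ + Q = [2767/19 -834/19; -834/19 450/19]
step 1: y = z − H·x̄ = [100/19]
step 1: S = H·P̄·Hᵀ + R = [1876/19]
step 1: K = P̄·Hᵀ·S⁻¹ = [417/469; -225/469]
step 1: x' = x̄ + K·y = [-8471/938, -1307/938]
step 1: P' = (I − K·H)·P̄ = [31693/469 -834/469; -834/469 450/469]
step 2: x̄ = F·x = [13360/469, -5857/938]
step 2: P̄ = F·P·Fᵀ + Q = [282559/469 -98349/469; -98349/469 39174/469]
step 2: y = z − H·x̄ = [-6326/469]
step 2: S = H·P̄·Hᵀ + R = [158572/469]
step 2: K = P̄·Hᵀ·S⁻¹ = [98349/79286; -19587/39643]
step 2: x' = x̄ + K·y = [465997/39643, 33317/79286]
step 2: P' = (I − K·H)·P̄ = [3260044/39643 -98349/39643; -98349/39643 39174/39643]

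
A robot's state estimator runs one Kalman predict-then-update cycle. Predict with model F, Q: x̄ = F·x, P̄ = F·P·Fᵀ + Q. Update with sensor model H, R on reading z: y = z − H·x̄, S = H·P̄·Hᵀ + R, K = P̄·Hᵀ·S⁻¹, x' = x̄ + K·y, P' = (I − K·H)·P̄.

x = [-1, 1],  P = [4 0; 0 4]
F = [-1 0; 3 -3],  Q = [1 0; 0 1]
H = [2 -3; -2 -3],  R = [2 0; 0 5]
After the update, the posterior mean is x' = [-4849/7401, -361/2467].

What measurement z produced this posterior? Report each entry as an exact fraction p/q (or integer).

z = [-1, 2]

x̄ = F·x = [1, -6]
P̄ = F·P·Fᵀ + Q = [5 -12; -12 73]
S = H·P̄·Hᵀ + R = [823 637; 637 538]
K = P̄·Hᵀ·S⁻¹ = [8186/37005 -7904/37005; -2173/12335 -1898/12335]
x' − x̄ = [-12250/7401, 14441/2467] = K·y
y = (KᵀK)⁻¹·Kᵀ·(x' − x̄) = [-21, -14]
z = y + H·x̄ = [-21, -14] + [20, 16] = [-1, 2]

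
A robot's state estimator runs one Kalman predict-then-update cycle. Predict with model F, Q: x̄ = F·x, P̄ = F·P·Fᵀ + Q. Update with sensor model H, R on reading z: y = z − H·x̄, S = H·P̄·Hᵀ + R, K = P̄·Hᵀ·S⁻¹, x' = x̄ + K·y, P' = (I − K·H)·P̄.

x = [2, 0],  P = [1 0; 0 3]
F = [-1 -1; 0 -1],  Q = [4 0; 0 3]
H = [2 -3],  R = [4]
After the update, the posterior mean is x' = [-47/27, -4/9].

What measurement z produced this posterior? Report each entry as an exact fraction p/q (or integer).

z = [-2]

x̄ = F·x = [-2, 0]
P̄ = F·P·Fᵀ + Q = [8 3; 3 6]
S = H·P̄·Hᵀ + R = [54]
K = P̄·Hᵀ·S⁻¹ = [7/54; -2/9]
x' − x̄ = [7/27, -4/9] = K·y
y = (KᵀK)⁻¹·Kᵀ·(x' − x̄) = [2]
z = y + H·x̄ = [2] + [-4] = [-2]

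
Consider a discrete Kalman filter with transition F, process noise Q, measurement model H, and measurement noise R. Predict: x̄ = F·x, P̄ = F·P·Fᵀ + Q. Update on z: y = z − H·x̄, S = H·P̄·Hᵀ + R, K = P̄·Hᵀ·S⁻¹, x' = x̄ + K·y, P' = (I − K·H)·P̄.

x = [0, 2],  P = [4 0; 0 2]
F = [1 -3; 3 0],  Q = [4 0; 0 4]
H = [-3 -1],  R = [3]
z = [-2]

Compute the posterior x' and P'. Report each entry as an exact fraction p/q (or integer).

x̄ = F·x = [-6, 0]
P̄ = F·P·Fᵀ + Q = [26 12; 12 40]
y = z − H·x̄ = [-20]
S = H·P̄·Hᵀ + R = [349]
K = P̄·Hᵀ·S⁻¹ = [-90/349; -76/349]
x' = x̄ + K·y = [-294/349, 1520/349]
P' = (I − K·H)·P̄ = [974/349 -2652/349; -2652/349 8184/349]

x' = [-294/349, 1520/349]
P' = [974/349 -2652/349; -2652/349 8184/349]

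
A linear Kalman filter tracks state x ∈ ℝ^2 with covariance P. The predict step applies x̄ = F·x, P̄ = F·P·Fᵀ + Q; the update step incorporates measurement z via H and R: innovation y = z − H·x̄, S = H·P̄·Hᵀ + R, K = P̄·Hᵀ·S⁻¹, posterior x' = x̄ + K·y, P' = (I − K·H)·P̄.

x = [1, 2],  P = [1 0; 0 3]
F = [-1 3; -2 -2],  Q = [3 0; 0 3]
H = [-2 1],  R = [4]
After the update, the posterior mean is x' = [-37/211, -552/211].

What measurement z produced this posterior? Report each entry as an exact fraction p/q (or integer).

z = [-2]

x̄ = F·x = [5, -6]
P̄ = F·P·Fᵀ + Q = [31 -16; -16 19]
S = H·P̄·Hᵀ + R = [211]
K = P̄·Hᵀ·S⁻¹ = [-78/211; 51/211]
x' − x̄ = [-1092/211, 714/211] = K·y
y = (KᵀK)⁻¹·Kᵀ·(x' − x̄) = [14]
z = y + H·x̄ = [14] + [-16] = [-2]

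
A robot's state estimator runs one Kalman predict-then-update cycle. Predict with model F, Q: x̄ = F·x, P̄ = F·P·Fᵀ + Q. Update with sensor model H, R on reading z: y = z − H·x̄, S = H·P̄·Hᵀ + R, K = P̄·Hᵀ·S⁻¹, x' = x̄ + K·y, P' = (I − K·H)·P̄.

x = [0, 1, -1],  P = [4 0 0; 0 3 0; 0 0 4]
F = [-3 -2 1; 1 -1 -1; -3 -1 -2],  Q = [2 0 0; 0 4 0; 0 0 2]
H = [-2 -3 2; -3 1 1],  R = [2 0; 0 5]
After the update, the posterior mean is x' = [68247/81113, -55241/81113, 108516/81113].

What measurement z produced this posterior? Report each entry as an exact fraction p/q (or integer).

x̄ = F·x = [-3, 0, 1]
P̄ = F·P·Fᵀ + Q = [54 -10 34; -10 15 -1; 34 -1 57]
S = H·P̄·Hᵀ + R = [201 52; 52 417]
K = P̄·Hᵀ·S⁻¹ = [3006/81113 -27218/81113; -13547/81113 10248/81113; 22825/81113 -11794/81113]
x' − x̄ = [311586/81113, -55241/81113, 27403/81113] = K·y
y = (KᵀK)⁻¹·Kᵀ·(x' − x̄) = [-5, -12]
z = y + H·x̄ = [-5, -12] + [8, 10] = [3, -2]

z = [3, -2]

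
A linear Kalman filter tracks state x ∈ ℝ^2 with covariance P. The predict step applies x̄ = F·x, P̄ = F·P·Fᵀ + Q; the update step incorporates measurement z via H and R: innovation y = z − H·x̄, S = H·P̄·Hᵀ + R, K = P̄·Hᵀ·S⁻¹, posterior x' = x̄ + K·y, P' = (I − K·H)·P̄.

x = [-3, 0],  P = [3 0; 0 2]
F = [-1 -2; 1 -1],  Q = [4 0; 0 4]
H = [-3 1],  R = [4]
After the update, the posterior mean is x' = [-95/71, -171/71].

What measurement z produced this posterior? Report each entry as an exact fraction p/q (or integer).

z = [2]

x̄ = F·x = [3, -3]
P̄ = F·P·Fᵀ + Q = [15 1; 1 9]
S = H·P̄·Hᵀ + R = [142]
K = P̄·Hᵀ·S⁻¹ = [-22/71; 3/71]
x' − x̄ = [-308/71, 42/71] = K·y
y = (KᵀK)⁻¹·Kᵀ·(x' − x̄) = [14]
z = y + H·x̄ = [14] + [-12] = [2]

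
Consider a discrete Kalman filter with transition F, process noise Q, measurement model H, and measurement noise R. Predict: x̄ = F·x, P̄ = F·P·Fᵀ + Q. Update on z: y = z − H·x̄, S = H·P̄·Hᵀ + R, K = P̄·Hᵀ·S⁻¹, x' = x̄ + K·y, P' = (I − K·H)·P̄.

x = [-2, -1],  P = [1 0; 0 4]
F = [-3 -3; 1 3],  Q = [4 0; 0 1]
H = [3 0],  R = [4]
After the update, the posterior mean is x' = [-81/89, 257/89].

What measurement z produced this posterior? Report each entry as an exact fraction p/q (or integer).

z = [-3]

x̄ = F·x = [9, -5]
P̄ = F·P·Fᵀ + Q = [49 -39; -39 38]
S = H·P̄·Hᵀ + R = [445]
K = P̄·Hᵀ·S⁻¹ = [147/445; -117/445]
x' − x̄ = [-882/89, 702/89] = K·y
y = (KᵀK)⁻¹·Kᵀ·(x' − x̄) = [-30]
z = y + H·x̄ = [-30] + [27] = [-3]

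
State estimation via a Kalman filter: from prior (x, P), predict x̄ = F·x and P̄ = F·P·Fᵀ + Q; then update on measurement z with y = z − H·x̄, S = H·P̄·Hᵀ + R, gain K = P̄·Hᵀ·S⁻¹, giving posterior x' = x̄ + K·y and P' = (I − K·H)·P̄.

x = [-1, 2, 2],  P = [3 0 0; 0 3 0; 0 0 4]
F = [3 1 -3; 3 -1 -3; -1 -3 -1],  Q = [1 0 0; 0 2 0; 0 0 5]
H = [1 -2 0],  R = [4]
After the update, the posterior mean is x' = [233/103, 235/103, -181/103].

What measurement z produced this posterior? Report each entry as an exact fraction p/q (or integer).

x̄ = F·x = [-7, -11, -7]
P̄ = F·P·Fᵀ + Q = [67 60 -6; 60 68 12; -6 12 39]
S = H·P̄·Hᵀ + R = [103]
K = P̄·Hᵀ·S⁻¹ = [-53/103; -76/103; -30/103]
x' − x̄ = [954/103, 1368/103, 540/103] = K·y
y = (KᵀK)⁻¹·Kᵀ·(x' − x̄) = [-18]
z = y + H·x̄ = [-18] + [15] = [-3]

z = [-3]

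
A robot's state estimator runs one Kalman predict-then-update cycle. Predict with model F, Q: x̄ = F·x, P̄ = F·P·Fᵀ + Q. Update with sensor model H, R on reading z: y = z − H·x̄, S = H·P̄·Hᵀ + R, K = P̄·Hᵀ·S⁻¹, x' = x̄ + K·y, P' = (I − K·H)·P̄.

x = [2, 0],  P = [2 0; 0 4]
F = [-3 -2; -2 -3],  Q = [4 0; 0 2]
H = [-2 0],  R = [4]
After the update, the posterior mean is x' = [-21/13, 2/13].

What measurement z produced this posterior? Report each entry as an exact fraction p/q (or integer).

z = [3]

x̄ = F·x = [-6, -4]
P̄ = F·P·Fᵀ + Q = [38 36; 36 46]
S = H·P̄·Hᵀ + R = [156]
K = P̄·Hᵀ·S⁻¹ = [-19/39; -6/13]
x' − x̄ = [57/13, 54/13] = K·y
y = (KᵀK)⁻¹·Kᵀ·(x' − x̄) = [-9]
z = y + H·x̄ = [-9] + [12] = [3]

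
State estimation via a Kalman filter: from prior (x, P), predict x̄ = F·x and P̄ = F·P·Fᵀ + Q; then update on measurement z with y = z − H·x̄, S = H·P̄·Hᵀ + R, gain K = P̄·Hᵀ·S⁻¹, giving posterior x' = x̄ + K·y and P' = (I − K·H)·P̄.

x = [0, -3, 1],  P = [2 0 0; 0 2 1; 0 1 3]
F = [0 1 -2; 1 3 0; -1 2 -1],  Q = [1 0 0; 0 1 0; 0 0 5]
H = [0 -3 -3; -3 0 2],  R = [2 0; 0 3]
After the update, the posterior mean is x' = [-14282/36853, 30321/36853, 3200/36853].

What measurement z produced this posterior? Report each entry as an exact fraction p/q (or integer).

z = [-3, 1]

x̄ = F·x = [-5, -9, -7]
P̄ = F·P·Fᵀ + Q = [11 0 5; 0 21 7; 5 7 14]
S = H·P̄·Hᵀ + R = [443 -81; -81 98]
K = P̄·Hᵀ·S⁻¹ = [-3333/36853 -11404/36853; -7098/36853 -602/36853; -5121/36853 656/36853]
x' − x̄ = [169983/36853, 361998/36853, 261171/36853] = K·y
y = (KᵀK)⁻¹·Kᵀ·(x' − x̄) = [-51, 0]
z = y + H·x̄ = [-51, 0] + [48, 1] = [-3, 1]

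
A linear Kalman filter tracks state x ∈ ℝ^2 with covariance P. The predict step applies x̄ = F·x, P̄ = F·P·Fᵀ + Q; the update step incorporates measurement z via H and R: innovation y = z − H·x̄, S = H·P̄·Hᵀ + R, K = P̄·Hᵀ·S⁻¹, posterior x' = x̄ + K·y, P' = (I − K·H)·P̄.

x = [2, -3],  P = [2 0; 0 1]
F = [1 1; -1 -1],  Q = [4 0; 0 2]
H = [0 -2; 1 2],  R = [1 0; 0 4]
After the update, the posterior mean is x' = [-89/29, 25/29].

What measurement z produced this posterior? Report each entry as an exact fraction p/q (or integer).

x̄ = F·x = [-1, 1]
P̄ = F·P·Fᵀ + Q = [7 -3; -3 5]
S = H·P̄·Hᵀ + R = [21 -14; -14 19]
K = P̄·Hᵀ·S⁻¹ = [128/203 15/29; -92/203 1/29]
x' − x̄ = [-60/29, -4/29] = K·y
y = (KᵀK)⁻¹·Kᵀ·(x' − x̄) = [0, -4]
z = y + H·x̄ = [0, -4] + [-2, 1] = [-2, -3]

z = [-2, -3]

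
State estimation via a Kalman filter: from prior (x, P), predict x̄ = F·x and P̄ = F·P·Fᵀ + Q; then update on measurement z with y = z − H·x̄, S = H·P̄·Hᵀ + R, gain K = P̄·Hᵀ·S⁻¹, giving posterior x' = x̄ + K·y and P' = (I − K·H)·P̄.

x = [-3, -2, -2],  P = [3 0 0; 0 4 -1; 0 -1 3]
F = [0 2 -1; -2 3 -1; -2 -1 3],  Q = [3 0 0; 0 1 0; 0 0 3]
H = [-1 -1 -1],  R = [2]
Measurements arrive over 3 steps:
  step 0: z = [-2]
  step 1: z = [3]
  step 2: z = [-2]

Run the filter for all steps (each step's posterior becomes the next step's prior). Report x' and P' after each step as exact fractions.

step 0: x' = [-2, 2, 2], P' = [465/29 649/58 -1545/58; 649/58 1687/116 -2843/116; -1545/58 -2843/116 5951/116]
step 1: x' = [240839/24187, 193664/24187, -502192/24187], P' = [4367458/24187 3943517/24187 -8329305/24187; 3943517/24187 3713955/24187 -7657488/24187; -8329305/24187 -7657488/24187 16053049/24187]
step 2: x' = [-46094746/6188833, -32482146/6188833, 5328525/364049], P' = [2503339830/6188833 2276333119/6188833 -282210739/364049; 2276333119/6188833 2108865653/6188833 -258670316/364049; -282210739/364049 -258670316/364049 543378684/364049]

step 0: x̄ = F·x = [-2, 2, 2]
step 0: P̄ = F·P·Fᵀ + Q = [26 32 -24; 32 58 -19; -24 -19 52]
step 0: y = z − H·x̄ = [0]
step 0: S = H·P̄·Hᵀ + R = [116]
step 0: K = P̄·Hᵀ·S⁻¹ = [-17/58; -71/116; -9/116]
step 0: x' = x̄ + K·y = [-2, 2, 2]
step 0: P' = (I − K·H)·P̄ = [465/29 649/58 -1545/58; 649/58 1687/116 -2843/116; -1545/58 -2843/116 5951/116]
step 1: x̄ = F·x = [2, 8, 8]
step 1: P̄ = F·P·Fᵀ + Q = [24419/116 4729/29 -13125/29; 4729/29 4453/29 -9184/29; -13125/29 -9184/29 30591/29]
step 1: y = z − H·x̄ = [21]
step 1: S = H·P̄·Hᵀ + R = [24187/116]
step 1: K = P̄·Hᵀ·S⁻¹ = [9165/24187; 8/24187; -33128/24187]
step 1: x' = x̄ + K·y = [240839/24187, 193664/24187, -502192/24187]
step 1: P' = (I − K·H)·P̄ = [4367458/24187 3943517/24187 -8329305/24187; 3943517/24187 3713955/24187 -7657488/24187; -8329305/24187 -7657488/24187 16053049/24187]
step 2: x̄ = F·x = [889520/24187, 601506/24187, -2181918/24187]
step 2: P̄ = F·P·Fᵀ + Q = [61611382/24187 44191541/24187 -141622151/24187; 44191541/24187 32278167/24187 -100862908/24187; -141622151/24187 -100862908/24187 327404445/24187]
step 2: y = z − H·x̄ = [-739266/24187]
step 2: S = H·P̄·Hᵀ + R = [24755332/24187]
step 2: K = P̄·Hᵀ·S⁻¹ = [8954807/6188833; 6098300/6188833; -2497629/728098]
step 2: x' = x̄ + K·y = [-46094746/6188833, -32482146/6188833, 5328525/364049]
step 2: P' = (I − K·H)·P̄ = [2503339830/6188833 2276333119/6188833 -282210739/364049; 2276333119/6188833 2108865653/6188833 -258670316/364049; -282210739/364049 -258670316/364049 543378684/364049]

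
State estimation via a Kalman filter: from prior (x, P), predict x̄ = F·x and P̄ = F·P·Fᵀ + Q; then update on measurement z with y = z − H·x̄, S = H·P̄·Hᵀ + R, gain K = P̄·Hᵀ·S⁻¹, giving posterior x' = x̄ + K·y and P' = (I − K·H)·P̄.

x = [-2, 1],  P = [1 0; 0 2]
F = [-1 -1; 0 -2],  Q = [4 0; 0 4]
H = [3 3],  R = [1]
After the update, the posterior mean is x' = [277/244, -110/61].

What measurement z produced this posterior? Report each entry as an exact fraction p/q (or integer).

z = [-2]

x̄ = F·x = [1, -2]
P̄ = F·P·Fᵀ + Q = [7 4; 4 12]
S = H·P̄·Hᵀ + R = [244]
K = P̄·Hᵀ·S⁻¹ = [33/244; 12/61]
x' − x̄ = [33/244, 12/61] = K·y
y = (KᵀK)⁻¹·Kᵀ·(x' − x̄) = [1]
z = y + H·x̄ = [1] + [-3] = [-2]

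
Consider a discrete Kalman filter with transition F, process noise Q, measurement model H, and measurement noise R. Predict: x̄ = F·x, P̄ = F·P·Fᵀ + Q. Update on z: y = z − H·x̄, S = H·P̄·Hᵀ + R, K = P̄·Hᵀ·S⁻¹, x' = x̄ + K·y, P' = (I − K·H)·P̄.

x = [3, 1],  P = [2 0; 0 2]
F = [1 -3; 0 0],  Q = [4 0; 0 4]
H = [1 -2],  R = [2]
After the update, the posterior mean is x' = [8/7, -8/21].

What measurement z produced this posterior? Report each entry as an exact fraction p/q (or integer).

z = [2]

x̄ = F·x = [0, 0]
P̄ = F·P·Fᵀ + Q = [24 0; 0 4]
S = H·P̄·Hᵀ + R = [42]
K = P̄·Hᵀ·S⁻¹ = [4/7; -4/21]
x' − x̄ = [8/7, -8/21] = K·y
y = (KᵀK)⁻¹·Kᵀ·(x' − x̄) = [2]
z = y + H·x̄ = [2] + [0] = [2]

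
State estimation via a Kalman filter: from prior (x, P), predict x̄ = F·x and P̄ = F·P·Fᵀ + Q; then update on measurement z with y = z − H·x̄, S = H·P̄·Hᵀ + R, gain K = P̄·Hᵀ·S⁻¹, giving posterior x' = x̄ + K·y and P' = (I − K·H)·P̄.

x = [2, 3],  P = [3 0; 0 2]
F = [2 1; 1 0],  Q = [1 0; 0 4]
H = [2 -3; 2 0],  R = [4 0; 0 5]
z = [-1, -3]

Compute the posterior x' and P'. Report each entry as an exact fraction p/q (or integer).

x̄ = F·x = [7, 2]
P̄ = F·P·Fᵀ + Q = [15 6; 6 7]
y = z − H·x̄ = [-9, -17]
S = H·P̄·Hᵀ + R = [55 24; 24 65]
K = P̄·Hᵀ·S⁻¹ = [60/2999 1362/2999; -873/2999 876/2999]
x' = x̄ + K·y = [-2701/2999, -1037/2999]
P' = (I − K·H)·P̄ = [3405/2999 2190/2999; 2190/2999 2624/2999]

x' = [-2701/2999, -1037/2999]
P' = [3405/2999 2190/2999; 2190/2999 2624/2999]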